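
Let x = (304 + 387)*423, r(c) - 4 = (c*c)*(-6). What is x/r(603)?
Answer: -292293/2181650 ≈ -0.13398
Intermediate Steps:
r(c) = 4 - 6*c**2 (r(c) = 4 + (c*c)*(-6) = 4 + c**2*(-6) = 4 - 6*c**2)
x = 292293 (x = 691*423 = 292293)
x/r(603) = 292293/(4 - 6*603**2) = 292293/(4 - 6*363609) = 292293/(4 - 2181654) = 292293/(-2181650) = 292293*(-1/2181650) = -292293/2181650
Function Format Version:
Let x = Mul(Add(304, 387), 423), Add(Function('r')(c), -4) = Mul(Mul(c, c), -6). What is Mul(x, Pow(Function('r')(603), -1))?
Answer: Rational(-292293, 2181650) ≈ -0.13398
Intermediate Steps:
Function('r')(c) = Add(4, Mul(-6, Pow(c, 2))) (Function('r')(c) = Add(4, Mul(Mul(c, c), -6)) = Add(4, Mul(Pow(c, 2), -6)) = Add(4, Mul(-6, Pow(c, 2))))
x = 292293 (x = Mul(691, 423) = 292293)
Mul(x, Pow(Function('r')(603), -1)) = Mul(292293, Pow(Add(4, Mul(-6, Pow(603, 2))), -1)) = Mul(292293, Pow(Add(4, Mul(-6, 363609)), -1)) = Mul(292293, Pow(Add(4, -2181654), -1)) = Mul(292293, Pow(-2181650, -1)) = Mul(292293, Rational(-1, 2181650)) = Rational(-292293, 2181650)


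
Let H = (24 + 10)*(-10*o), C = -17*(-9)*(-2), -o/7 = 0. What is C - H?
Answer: -306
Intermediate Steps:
o = 0 (o = -7*0 = 0)
C = -306 (C = 153*(-2) = -306)
H = 0 (H = (24 + 10)*(-10*0) = 34*0 = 0)
C - H = -306 - 1*0 = -306 + 0 = -306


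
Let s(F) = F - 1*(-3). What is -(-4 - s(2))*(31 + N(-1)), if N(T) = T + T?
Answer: 261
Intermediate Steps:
s(F) = 3 + F (s(F) = F + 3 = 3 + F)
N(T) = 2*T
-(-4 - s(2))*(31 + N(-1)) = -(-4 - (3 + 2))*(31 + 2*(-1)) = -(-4 - 1*5)*(31 - 2) = -(-4 - 5)*29 = -(-9)*29 = -1*(-261) = 261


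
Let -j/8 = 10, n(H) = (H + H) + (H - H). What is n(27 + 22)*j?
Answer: -7840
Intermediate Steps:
n(H) = 2*H (n(H) = 2*H + 0 = 2*H)
j = -80 (j = -8*10 = -80)
n(27 + 22)*j = (2*(27 + 22))*(-80) = (2*49)*(-80) = 98*(-80) = -7840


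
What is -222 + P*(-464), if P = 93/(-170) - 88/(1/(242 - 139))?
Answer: 357486866/85 ≈ 4.2057e+6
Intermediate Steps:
P = -1540973/170 (P = 93*(-1/170) - 88/(1/103) = -93/170 - 88/1/103 = -93/170 - 88*103 = -93/170 - 9064 = -1540973/170 ≈ -9064.5)
-222 + P*(-464) = -222 - 1540973/170*(-464) = -222 + 357505736/85 = 357486866/85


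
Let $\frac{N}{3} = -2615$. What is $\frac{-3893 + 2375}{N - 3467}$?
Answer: $\frac{759}{5656} \approx 0.13419$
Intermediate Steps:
$N = -7845$ ($N = 3 \left(-2615\right) = -7845$)
$\frac{-3893 + 2375}{N - 3467} = \frac{-3893 + 2375}{-7845 - 3467} = - \frac{1518}{-11312} = \left(-1518\right) \left(- \frac{1}{11312}\right) = \frac{759}{5656}$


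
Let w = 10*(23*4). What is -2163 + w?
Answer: -1243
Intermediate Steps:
w = 920 (w = 10*92 = 920)
-2163 + w = -2163 + 920 = -1243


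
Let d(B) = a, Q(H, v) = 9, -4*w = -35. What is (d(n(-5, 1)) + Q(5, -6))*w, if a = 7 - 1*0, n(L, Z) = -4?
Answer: 140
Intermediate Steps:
w = 35/4 (w = -1/4*(-35) = 35/4 ≈ 8.7500)
a = 7 (a = 7 + 0 = 7)
d(B) = 7
(d(n(-5, 1)) + Q(5, -6))*w = (7 + 9)*(35/4) = 16*(35/4) = 140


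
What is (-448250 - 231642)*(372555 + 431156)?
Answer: -546436679212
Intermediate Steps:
(-448250 - 231642)*(372555 + 431156) = -679892*803711 = -546436679212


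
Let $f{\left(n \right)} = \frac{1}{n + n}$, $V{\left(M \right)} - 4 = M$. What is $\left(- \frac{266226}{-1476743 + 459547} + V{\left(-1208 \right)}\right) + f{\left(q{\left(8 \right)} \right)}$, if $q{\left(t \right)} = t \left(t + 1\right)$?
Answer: $- \frac{44079504989}{36619056} \approx -1203.7$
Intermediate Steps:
$V{\left(M \right)} = 4 + M$
$q{\left(t \right)} = t \left(1 + t\right)$
$f{\left(n \right)} = \frac{1}{2 n}$
$\left(- \frac{266226}{-1476743 + 459547} + V{\left(-1208 \right)}\right) + f{\left(q{\left(8 \right)} \right)} = \left(- \frac{266226}{-1476743 + 459547} + \left(4 - 1208\right)\right) + \frac{1}{2 \cdot 8 \left(1 + 8\right)} = \left(- \frac{266226}{-1017196} - 1204\right) + \frac{1}{2 \cdot 8 \cdot 9} = \left(\left(-266226\right) \left(- \frac{1}{1017196}\right) - 1204\right) + \frac{1}{2 \cdot 72} = \left(\frac{133113}{508598} - 1204\right) + \frac{1}{2} \cdot \frac{1}{72} = - \frac{612218879}{508598} + \frac{1}{144} = - \frac{44079504989}{36619056}$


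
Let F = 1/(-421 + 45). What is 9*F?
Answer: -9/376 ≈ -0.023936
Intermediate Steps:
F = -1/376 (F = 1/(-376) = -1/376 ≈ -0.0026596)
9*F = 9*(-1/376) = -9/376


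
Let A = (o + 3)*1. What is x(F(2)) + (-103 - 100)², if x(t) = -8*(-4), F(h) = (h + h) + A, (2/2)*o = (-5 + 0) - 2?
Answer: 41241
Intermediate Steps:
o = -7 (o = (-5 + 0) - 2 = -5 - 2 = -7)
A = -4 (A = (-7 + 3)*1 = -4*1 = -4)
F(h) = -4 + 2*h (F(h) = (h + h) - 4 = 2*h - 4 = -4 + 2*h)
x(t) = 32
x(F(2)) + (-103 - 100)² = 32 + (-103 - 100)² = 32 + (-203)² = 32 + 41209 = 41241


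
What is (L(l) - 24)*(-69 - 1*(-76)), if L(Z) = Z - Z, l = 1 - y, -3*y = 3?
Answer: -168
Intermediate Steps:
y = -1 (y = -⅓*3 = -1)
l = 2 (l = 1 - 1*(-1) = 1 + 1 = 2)
L(Z) = 0
(L(l) - 24)*(-69 - 1*(-76)) = (0 - 24)*(-69 - 1*(-76)) = -24*(-69 + 76) = -24*7 = -168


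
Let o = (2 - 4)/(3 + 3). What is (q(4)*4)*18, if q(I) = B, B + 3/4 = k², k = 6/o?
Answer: 23274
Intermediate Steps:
o = -⅓ (o = -2/6 = -2*⅙ = -⅓ ≈ -0.33333)
k = -18 (k = 6/(-⅓) = 6*(-3) = -18)
B = 1293/4 (B = -¾ + (-18)² = -¾ + 324 = 1293/4 ≈ 323.25)
q(I) = 1293/4
(q(4)*4)*18 = ((1293/4)*4)*18 = 1293*18 = 23274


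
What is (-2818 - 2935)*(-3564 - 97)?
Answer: 21061733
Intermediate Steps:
(-2818 - 2935)*(-3564 - 97) = -5753*(-3661) = 21061733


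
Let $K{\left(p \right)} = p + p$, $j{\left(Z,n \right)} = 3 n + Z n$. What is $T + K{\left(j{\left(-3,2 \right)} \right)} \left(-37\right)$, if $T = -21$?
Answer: $-21$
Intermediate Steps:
$K{\left(p \right)} = 2 p$
$T + K{\left(j{\left(-3,2 \right)} \right)} \left(-37\right) = -21 + 2 \cdot 2 \left(3 - 3\right) \left(-37\right) = -21 + 2 \cdot 2 \cdot 0 \left(-37\right) = -21 + 2 \cdot 0 \left(-37\right) = -21 + 0 \left(-37\right) = -21 + 0 = -21$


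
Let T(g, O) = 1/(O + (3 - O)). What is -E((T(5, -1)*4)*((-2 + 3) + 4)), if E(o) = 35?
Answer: -35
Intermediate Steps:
T(g, O) = ⅓ (T(g, O) = 1/3 = ⅓)
-E((T(5, -1)*4)*((-2 + 3) + 4)) = -1*35 = -35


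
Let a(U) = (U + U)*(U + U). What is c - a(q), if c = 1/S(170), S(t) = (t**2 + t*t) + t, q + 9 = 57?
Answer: -534251519/57970 ≈ -9216.0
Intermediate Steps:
q = 48 (q = -9 + 57 = 48)
a(U) = 4*U**2 (a(U) = (2*U)*(2*U) = 4*U**2)
S(t) = t + 2*t**2 (S(t) = (t**2 + t**2) + t = 2*t**2 + t = t + 2*t**2)
c = 1/57970 (c = 1/(170*(1 + 2*170)) = 1/(170*(1 + 340)) = 1/(170*341) = 1/57970 ≈ 1.7250e-5)
c - a(q) = 1/57970 - 4*48**2 = 1/57970 - 4*2304 = 1/57970 - 1*9216 = 1/57970 - 9216 = -534251519/57970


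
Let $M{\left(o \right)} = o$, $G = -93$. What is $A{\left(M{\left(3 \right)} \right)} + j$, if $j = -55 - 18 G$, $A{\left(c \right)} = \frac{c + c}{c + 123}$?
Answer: $\frac{34000}{21} \approx 1619.0$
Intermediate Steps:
$A{\left(c \right)} = \frac{2 c}{123 + c}$
$j = 1619$ ($j = -55 - -1674 = -55 + 1674 = 1619$)
$A{\left(M{\left(3 \right)} \right)} + j = 2 \cdot 3 \frac{1}{123 + 3} + 1619 = 2 \cdot 3 \cdot \frac{1}{126} + 1619 = \frac{1}{21} + 1619 = \frac{34000}{21}$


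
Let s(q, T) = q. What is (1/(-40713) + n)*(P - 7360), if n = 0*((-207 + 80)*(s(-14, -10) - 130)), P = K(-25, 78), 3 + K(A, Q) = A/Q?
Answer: 574339/3175614 ≈ 0.18086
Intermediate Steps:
K(A, Q) = -3 + A/Q
P = -259/78 (P = -3 - 25/78 = -259/78 ≈ -3.3205)
n = 0 (n = 0*((-207 + 80)*(-14 - 130)) = 0*(-127*(-144)) = 0*18288 = 0)
(1/(-40713) + n)*(P - 7360) = (1/(-40713) + 0)*(-259/78 - 7360) = (-1/40713 + 0)*(-574339/78) = -1/40713*(-574339/78) = 574339/3175614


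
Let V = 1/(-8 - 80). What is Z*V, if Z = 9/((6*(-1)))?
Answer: 3/176 ≈ 0.017045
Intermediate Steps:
Z = -3/2 (Z = 9/(-6) = 9*(-⅙) = -3/2 ≈ -1.5000)
V = -1/88 (V = 1/(-88) = -1/88 ≈ -0.011364)
Z*V = -3/2*(-1/88) = 3/176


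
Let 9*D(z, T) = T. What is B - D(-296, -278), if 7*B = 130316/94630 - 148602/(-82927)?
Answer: 7747412845594/247192533315 ≈ 31.342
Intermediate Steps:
D(z, T) = T/9
B = 12434461096/27465837035 (B = (130316/94630 - 148602/(-82927))/7 = (130316*(1/94630) - 148602*(-1/82927))/7 = (65158/47315 + 148602/82927)/7 = (⅐)*(12434461096/3923691005) = 12434461096/27465837035 ≈ 0.45272)
B - D(-296, -278) = 12434461096/27465837035 - (-278)/9 = 12434461096/27465837035 - 1*(-278/9) = 12434461096/27465837035 + 278/9 = 7747412845594/247192533315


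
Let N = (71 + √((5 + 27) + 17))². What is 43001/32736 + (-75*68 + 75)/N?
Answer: 2697769/5532384 ≈ 0.48763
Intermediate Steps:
N = 6084 (N = (71 + √(32 + 17))² = (71 + √49)² = (71 + 7)² = 78² = 6084)
43001/32736 + (-75*68 + 75)/N = 43001/32736 + (-75*68 + 75)/6084 = 43001*(1/32736) + (-5100 + 75)*(1/6084) = 43001/32736 - 5025*1/6084 = 43001/32736 - 1675/2028 = 2697769/5532384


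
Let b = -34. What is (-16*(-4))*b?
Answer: -2176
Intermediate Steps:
(-16*(-4))*b = -16*(-4)*(-34) = 64*(-34) = -2176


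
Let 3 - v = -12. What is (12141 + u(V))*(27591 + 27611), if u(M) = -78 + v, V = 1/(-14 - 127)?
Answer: 666729756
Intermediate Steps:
v = 15 (v = 3 - 1*(-12) = 3 + 12 = 15)
V = -1/141 (V = 1/(-141) = -1/141 ≈ -0.0070922)
u(M) = -63 (u(M) = -78 + 15 = -63)
(12141 + u(V))*(27591 + 27611) = (12141 - 63)*(27591 + 27611) = 12078*55202 = 666729756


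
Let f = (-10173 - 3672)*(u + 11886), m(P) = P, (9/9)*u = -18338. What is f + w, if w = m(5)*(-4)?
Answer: 89327920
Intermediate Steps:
u = -18338
w = -20 (w = 5*(-4) = -20)
f = 89327940 (f = (-10173 - 3672)*(-18338 + 11886) = -13845*(-6452) = 89327940)
f + w = 89327940 - 20 = 89327920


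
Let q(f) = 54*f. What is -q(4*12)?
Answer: -2592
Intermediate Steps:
-q(4*12) = -54*4*12 = -54*48 = -1*2592 = -2592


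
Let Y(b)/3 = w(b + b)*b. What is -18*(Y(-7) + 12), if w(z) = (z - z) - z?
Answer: 5076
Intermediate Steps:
w(z) = -z (w(z) = 0 - z = -z)
Y(b) = -6*b**2 (Y(b) = 3*((-(b + b))*b) = 3*((-2*b)*b) = 3*(-2*b**2) = -6*b**2)
-18*(Y(-7) + 12) = -18*(-6*(-7)**2 + 12) = -18*(-6*49 + 12) = -18*(-294 + 12) = -18*(-282) = 5076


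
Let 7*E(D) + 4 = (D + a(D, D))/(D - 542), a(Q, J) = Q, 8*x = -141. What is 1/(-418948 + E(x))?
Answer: -4477/1875632714 ≈ -2.3869e-6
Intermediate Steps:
x = -141/8 (x = (1/8)*(-141) = -141/8 ≈ -17.625)
E(D) = -4/7 + 2*D/(7*(-542 + D)) (E(D) = -4/7 + ((D + D)/(D - 542))/7 = -4/7 + ((2*D)/(-542 + D))/7 = -4/7 + (2*D/(-542 + D))/7 = -4/7 + 2*D/(7*(-542 + D)))
1/(-418948 + E(x)) = 1/(-418948 + 2*(1084 - 1*(-141/8))/(7*(-542 - 141/8))) = 1/(-418948 + 2*(1084 + 141/8)/(7*(-4477/8))) = 1/(-418948 + (2/7)*(-8/4477)*(8813/8)) = 1/(-418948 - 2518/4477) = 1/(-1875632714/4477) = -4477/1875632714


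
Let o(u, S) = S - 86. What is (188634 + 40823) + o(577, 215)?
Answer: 229586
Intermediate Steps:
o(u, S) = -86 + S
(188634 + 40823) + o(577, 215) = (188634 + 40823) + (-86 + 215) = 229457 + 129 = 229586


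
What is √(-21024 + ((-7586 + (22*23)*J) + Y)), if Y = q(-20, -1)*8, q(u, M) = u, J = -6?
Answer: 3*I*√3534 ≈ 178.34*I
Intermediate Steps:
Y = -160 (Y = -20*8 = -160)
√(-21024 + ((-7586 + (22*23)*J) + Y)) = √(-21024 + ((-7586 + (22*23)*(-6)) - 160)) = √(-21024 + ((-7586 + 506*(-6)) - 160)) = √(-21024 + ((-7586 - 3036) - 160)) = √(-21024 + (-10622 - 160)) = √(-21024 - 10782) = √(-31806) = 3*I*√3534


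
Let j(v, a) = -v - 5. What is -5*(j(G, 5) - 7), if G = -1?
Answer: 55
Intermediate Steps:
j(v, a) = -5 - v
-5*(j(G, 5) - 7) = -5*((-5 - 1*(-1)) - 7) = -5*((-5 + 1) - 7) = -5*(-4 - 7) = -5*(-11) = 55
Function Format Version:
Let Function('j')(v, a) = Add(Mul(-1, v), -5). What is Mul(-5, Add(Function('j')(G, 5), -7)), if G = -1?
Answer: 55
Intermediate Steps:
Function('j')(v, a) = Add(-5, Mul(-1, v))
Mul(-5, Add(Function('j')(G, 5), -7)) = Mul(-5, Add(Add(-5, Mul(-1, -1)), -7)) = Mul(-5, Add(Add(-5, 1), -7)) = Mul(-5, Add(-4, -7)) = Mul(-5, -11) = 55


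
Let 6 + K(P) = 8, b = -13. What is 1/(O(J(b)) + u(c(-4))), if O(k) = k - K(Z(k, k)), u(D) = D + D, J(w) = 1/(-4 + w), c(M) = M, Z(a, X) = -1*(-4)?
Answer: -17/171 ≈ -0.099415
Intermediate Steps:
Z(a, X) = 4
K(P) = 2 (K(P) = -6 + 8 = 2)
u(D) = 2*D
O(k) = -2 + k (O(k) = k - 1*2 = k - 2 = -2 + k)
1/(O(J(b)) + u(c(-4))) = 1/((-2 + 1/(-4 - 13)) + 2*(-4)) = 1/((-2 + 1/(-17)) - 8) = 1/((-2 - 1/17) - 8) = 1/(-35/17 - 8) = 1/(-171/17) = -17/171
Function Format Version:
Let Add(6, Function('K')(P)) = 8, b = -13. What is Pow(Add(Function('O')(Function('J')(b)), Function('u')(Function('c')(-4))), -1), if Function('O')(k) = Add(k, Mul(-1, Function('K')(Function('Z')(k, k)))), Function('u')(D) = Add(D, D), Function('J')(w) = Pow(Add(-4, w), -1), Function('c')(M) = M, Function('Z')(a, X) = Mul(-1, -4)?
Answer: Rational(-17, 171) ≈ -0.099415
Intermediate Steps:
Function('Z')(a, X) = 4
Function('K')(P) = 2 (Function('K')(P) = Add(-6, 8) = 2)
Function('u')(D) = Mul(2, D)
Function('O')(k) = Add(-2, k) (Function('O')(k) = Add(k, Mul(-1, 2)) = Add(k, -2) = Add(-2, k))
Pow(Add(Function('O')(Function('J')(b)), Function('u')(Function('c')(-4))), -1) = Pow(Add(Add(-2, Pow(Add(-4, -13), -1)), Mul(2, -4)), -1) = Pow(Add(Add(-2, Pow(-17, -1)), -8), -1) = Pow(Add(Add(-2, Rational(-1, 17)), -8), -1) = Pow(Add(Rational(-35, 17), -8), -1) = Pow(Rational(-171, 17), -1) = Rational(-17, 171)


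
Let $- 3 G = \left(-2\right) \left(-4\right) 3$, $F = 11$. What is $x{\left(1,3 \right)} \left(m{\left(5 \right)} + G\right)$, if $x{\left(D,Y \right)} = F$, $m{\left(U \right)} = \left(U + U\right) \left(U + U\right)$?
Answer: $1012$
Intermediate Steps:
$m{\left(U \right)} = 4 U^{2}$ ($m{\left(U \right)} = 2 U 2 U = 4 U^{2}$)
$x{\left(D,Y \right)} = 11$
$G = -8$ ($G = - \frac{\left(-2\right) \left(-4\right) 3}{3} = - \frac{8 \cdot 3}{3} = \left(- \frac{1}{3}\right) 24 = -8$)
$x{\left(1,3 \right)} \left(m{\left(5 \right)} + G\right) = 11 \left(4 \cdot 5^{2} - 8\right) = 11 \left(4 \cdot 25 - 8\right) = 11 \left(100 - 8\right) = 11 \cdot 92 = 1012$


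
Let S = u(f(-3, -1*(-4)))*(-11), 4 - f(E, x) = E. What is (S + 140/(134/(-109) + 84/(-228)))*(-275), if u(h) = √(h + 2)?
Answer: 109762675/3309 ≈ 33171.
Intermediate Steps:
f(E, x) = 4 - E
u(h) = √(2 + h)
S = -33 (S = √(2 + (4 - 1*(-3)))*(-11) = √(2 + (4 + 3))*(-11) = √(2 + 7)*(-11) = √9*(-11) = 3*(-11) = -33)
(S + 140/(134/(-109) + 84/(-228)))*(-275) = (-33 + 140/(134/(-109) + 84/(-228)))*(-275) = (-33 + 140/(134*(-1/109) + 84*(-1/228)))*(-275) = (-33 + 140/(-134/109 - 7/19))*(-275) = (-33 + 140/(-3309/2071))*(-275) = (-33 + 140*(-2071/3309))*(-275) = (-33 - 289940/3309)*(-275) = -399137/3309*(-275) = 109762675/3309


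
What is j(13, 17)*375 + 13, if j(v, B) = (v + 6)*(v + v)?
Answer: 185263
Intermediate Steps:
j(v, B) = 2*v*(6 + v) (j(v, B) = (6 + v)*(2*v) = 2*v*(6 + v))
j(13, 17)*375 + 13 = (2*13*(6 + 13))*375 + 13 = (2*13*19)*375 + 13 = 494*375 + 13 = 185250 + 13 = 185263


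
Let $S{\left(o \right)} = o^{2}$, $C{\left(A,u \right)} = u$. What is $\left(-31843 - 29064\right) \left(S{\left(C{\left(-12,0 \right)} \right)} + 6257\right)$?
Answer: $-381095099$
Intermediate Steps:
$\left(-31843 - 29064\right) \left(S{\left(C{\left(-12,0 \right)} \right)} + 6257\right) = \left(-31843 - 29064\right) \left(0^{2} + 6257\right) = - 60907 \left(0 + 6257\right) = \left(-60907\right) 6257 = -381095099$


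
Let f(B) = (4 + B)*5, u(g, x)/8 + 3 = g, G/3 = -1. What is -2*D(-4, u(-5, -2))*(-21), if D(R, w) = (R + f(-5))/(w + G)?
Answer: 378/67 ≈ 5.6418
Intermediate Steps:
G = -3 (G = 3*(-1) = -3)
u(g, x) = -24 + 8*g
f(B) = 20 + 5*B
D(R, w) = (-5 + R)/(-3 + w) (D(R, w) = (R + (20 + 5*(-5)))/(w - 3) = (R + (20 - 25))/(-3 + w) = (R - 5)/(-3 + w) = (-5 + R)/(-3 + w))
-2*D(-4, u(-5, -2))*(-21) = -2*(-5 - 4)/(-3 + (-24 + 8*(-5)))*(-21) = -2*(-9)/(-3 + (-24 - 40))*(-21) = -2*(-9)/(-3 - 64)*(-21) = -2*(-9)/(-67)*(-21) = -(-2)*(-9)/67*(-21) = -2*9/67*(-21) = -18/67*(-21) = 378/67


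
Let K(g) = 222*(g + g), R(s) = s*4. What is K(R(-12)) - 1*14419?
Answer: -35731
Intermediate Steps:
R(s) = 4*s
K(g) = 444*g (K(g) = 222*(2*g) = 444*g)
K(R(-12)) - 1*14419 = 444*(4*(-12)) - 1*14419 = 444*(-48) - 14419 = -21312 - 14419 = -35731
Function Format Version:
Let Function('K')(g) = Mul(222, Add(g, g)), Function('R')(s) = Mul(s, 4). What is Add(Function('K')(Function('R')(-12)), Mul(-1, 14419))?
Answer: -35731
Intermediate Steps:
Function('R')(s) = Mul(4, s)
Function('K')(g) = Mul(444, g) (Function('K')(g) = Mul(222, Mul(2, g)) = Mul(444, g))
Add(Function('K')(Function('R')(-12)), Mul(-1, 14419)) = Add(Mul(444, Mul(4, -12)), Mul(-1, 14419)) = Add(Mul(444, -48), -14419) = Add(-21312, -14419) = -35731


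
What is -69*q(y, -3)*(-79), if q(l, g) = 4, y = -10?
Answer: 21804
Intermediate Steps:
-69*q(y, -3)*(-79) = -69*4*(-79) = -276*(-79) = 21804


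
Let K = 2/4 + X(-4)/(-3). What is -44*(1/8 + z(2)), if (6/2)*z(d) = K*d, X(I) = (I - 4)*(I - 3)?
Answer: 9493/18 ≈ 527.39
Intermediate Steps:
X(I) = (-4 + I)*(-3 + I)
K = -109/6 (K = 2/4 + (12 + (-4)² - 7*(-4))/(-3) = 2*(¼) + (12 + 16 + 28)*(-⅓) = ½ + 56*(-⅓) = ½ - 56/3 = -109/6 ≈ -18.167)
z(d) = -109*d/18 (z(d) = (-109*d/6)/3 = -109*d/18)
-44*(1/8 + z(2)) = -44*(1/8 - 109/18*2) = -44*(⅛ - 109/9) = -44*(-863/72) = 9493/18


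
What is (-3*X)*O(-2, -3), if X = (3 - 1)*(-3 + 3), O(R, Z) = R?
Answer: 0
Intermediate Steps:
X = 0 (X = 2*0 = 0)
(-3*X)*O(-2, -3) = -3*0*(-2) = 0*(-2) = 0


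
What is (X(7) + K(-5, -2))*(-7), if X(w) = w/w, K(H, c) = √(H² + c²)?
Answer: -7 - 7*√29 ≈ -44.696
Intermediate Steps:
X(w) = 1
(X(7) + K(-5, -2))*(-7) = (1 + √((-5)² + (-2)²))*(-7) = (1 + √(25 + 4))*(-7) = (1 + √29)*(-7) = -7 - 7*√29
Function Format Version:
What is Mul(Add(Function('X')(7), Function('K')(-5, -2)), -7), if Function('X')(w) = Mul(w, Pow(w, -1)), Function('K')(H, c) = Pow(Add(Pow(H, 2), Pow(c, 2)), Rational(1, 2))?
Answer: Add(-7, Mul(-7, Pow(29, Rational(1, 2)))) ≈ -44.696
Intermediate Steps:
Function('X')(w) = 1
Mul(Add(Function('X')(7), Function('K')(-5, -2)), -7) = Mul(Add(1, Pow(Add(Pow(-5, 2), Pow(-2, 2)), Rational(1, 2))), -7) = Mul(Add(1, Pow(Add(25, 4), Rational(1, 2))), -7) = Mul(Add(1, Pow(29, Rational(1, 2))), -7) = Add(-7, Mul(-7, Pow(29, Rational(1, 2))))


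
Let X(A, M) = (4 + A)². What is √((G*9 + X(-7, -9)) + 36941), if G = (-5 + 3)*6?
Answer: 13*√218 ≈ 191.94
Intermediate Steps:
G = -12 (G = -2*6 = -12)
√((G*9 + X(-7, -9)) + 36941) = √((-12*9 + (4 - 7)²) + 36941) = √((-108 + (-3)²) + 36941) = √((-108 + 9) + 36941) = √(-99 + 36941) = √36842 = 13*√218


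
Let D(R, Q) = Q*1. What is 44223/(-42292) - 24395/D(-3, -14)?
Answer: 73649587/42292 ≈ 1741.5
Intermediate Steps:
D(R, Q) = Q
44223/(-42292) - 24395/D(-3, -14) = 44223/(-42292) - 24395/(-14) = 44223*(-1/42292) - 24395*(-1/14) = -44223/42292 + 3485/2 = 73649587/42292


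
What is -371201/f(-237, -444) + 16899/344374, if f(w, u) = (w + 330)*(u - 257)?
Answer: 128933669681/22450774182 ≈ 5.7430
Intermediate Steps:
f(w, u) = (-257 + u)*(330 + w) (f(w, u) = (330 + w)*(-257 + u) = (-257 + u)*(330 + w))
-371201/f(-237, -444) + 16899/344374 = -371201/(-84810 - 257*(-237) + 330*(-444) - 444*(-237)) + 16899/344374 = -371201/(-84810 + 60909 - 146520 + 105228) + 16899*(1/344374) = -371201/(-65193) + 16899/344374 = -371201*(-1/65193) + 16899/344374 = 371201/65193 + 16899/344374 = 128933669681/22450774182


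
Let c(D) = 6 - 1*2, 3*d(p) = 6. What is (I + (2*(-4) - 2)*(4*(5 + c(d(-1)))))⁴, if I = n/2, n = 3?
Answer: 264287499921/16 ≈ 1.6518e+10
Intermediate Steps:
d(p) = 2 (d(p) = (⅓)*6 = 2)
c(D) = 4 (c(D) = 6 - 2 = 4)
I = 3/2 ≈ 1.5000
(I + (2*(-4) - 2)*(4*(5 + c(d(-1)))))⁴ = (3/2 + (2*(-4) - 2)*(4*(5 + 4)))⁴ = (3/2 + (-8 - 2)*(4*9))⁴ = (3/2 - 10*36)⁴ = (3/2 - 360)⁴ = (-717/2)⁴ = 264287499921/16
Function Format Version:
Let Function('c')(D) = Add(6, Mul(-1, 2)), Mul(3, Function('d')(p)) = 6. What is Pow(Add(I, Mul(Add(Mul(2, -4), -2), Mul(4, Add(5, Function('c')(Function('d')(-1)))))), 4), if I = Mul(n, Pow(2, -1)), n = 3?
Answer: Rational(264287499921, 16) ≈ 1.6518e+10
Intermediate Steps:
Function('d')(p) = 2 (Function('d')(p) = Mul(Rational(1, 3), 6) = 2)
Function('c')(D) = 4 (Function('c')(D) = Add(6, -2) = 4)
I = Rational(3, 2) (I = Mul(3, Pow(2, -1)) = Mul(3, Rational(1, 2)) = Rational(3, 2) ≈ 1.5000)
Pow(Add(I, Mul(Add(Mul(2, -4), -2), Mul(4, Add(5, Function('c')(Function('d')(-1)))))), 4) = Pow(Add(Rational(3, 2), Mul(Add(Mul(2, -4), -2), Mul(4, Add(5, 4)))), 4) = Pow(Add(Rational(3, 2), Mul(Add(-8, -2), Mul(4, 9))), 4) = Pow(Add(Rational(3, 2), Mul(-10, 36)), 4) = Pow(Add(Rational(3, 2), -360), 4) = Pow(Rational(-717, 2), 4) = Rational(264287499921, 16)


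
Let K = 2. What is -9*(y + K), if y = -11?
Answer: 81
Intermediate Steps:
-9*(y + K) = -9*(-11 + 2) = -9*(-9) = 81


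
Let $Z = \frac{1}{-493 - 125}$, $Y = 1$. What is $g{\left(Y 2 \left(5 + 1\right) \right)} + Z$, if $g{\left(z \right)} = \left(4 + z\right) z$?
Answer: $\frac{118655}{618} \approx 192.0$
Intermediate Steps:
$Z = - \frac{1}{618}$ ($Z = \frac{1}{-618} = - \frac{1}{618} \approx -0.0016181$)
$g{\left(z \right)} = z \left(4 + z\right)$
$g{\left(Y 2 \left(5 + 1\right) \right)} + Z = 1 \cdot 2 \left(5 + 1\right) \left(4 + 1 \cdot 2 \left(5 + 1\right)\right) - \frac{1}{618} = 2 \cdot 6 \left(4 + 2 \cdot 6\right) - \frac{1}{618} = 12 \left(4 + 12\right) - \frac{1}{618} = 12 \cdot 16 - \frac{1}{618} = 192 - \frac{1}{618} = \frac{118655}{618}$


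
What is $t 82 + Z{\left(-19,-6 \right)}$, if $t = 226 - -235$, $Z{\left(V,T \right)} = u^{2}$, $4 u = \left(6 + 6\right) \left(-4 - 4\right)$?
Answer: $38378$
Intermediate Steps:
$u = -24$ ($u = \frac{\left(6 + 6\right) \left(-4 - 4\right)}{4} = \frac{12 \left(-8\right)}{4} = \frac{1}{4} \left(-96\right) = -24$)
$Z{\left(V,T \right)} = 576$ ($Z{\left(V,T \right)} = \left(-24\right)^{2} = 576$)
$t = 461$ ($t = 226 + 235 = 461$)
$t 82 + Z{\left(-19,-6 \right)} = 461 \cdot 82 + 576 = 37802 + 576 = 38378$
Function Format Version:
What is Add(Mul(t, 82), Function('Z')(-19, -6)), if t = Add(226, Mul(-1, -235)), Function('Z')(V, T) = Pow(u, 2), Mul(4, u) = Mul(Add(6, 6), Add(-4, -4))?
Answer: 38378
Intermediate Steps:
u = -24 (u = Mul(Rational(1, 4), Mul(Add(6, 6), Add(-4, -4))) = Mul(Rational(1, 4), Mul(12, -8)) = Mul(Rational(1, 4), -96) = -24)
Function('Z')(V, T) = 576 (Function('Z')(V, T) = Pow(-24, 2) = 576)
t = 461 (t = Add(226, 235) = 461)
Add(Mul(t, 82), Function('Z')(-19, -6)) = Add(Mul(461, 82), 576) = Add(37802, 576) = 38378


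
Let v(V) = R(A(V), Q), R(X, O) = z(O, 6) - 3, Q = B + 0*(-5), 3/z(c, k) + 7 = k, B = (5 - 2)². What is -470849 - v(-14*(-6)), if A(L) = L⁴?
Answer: -470843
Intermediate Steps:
B = 9 (B = 3² = 9)
z(c, k) = 3/(-7 + k)
Q = 9 (Q = 9 + 0*(-5) = 9 + 0 = 9)
R(X, O) = -6 (R(X, O) = 3/(-7 + 6) - 3 = 3/(-1) - 3 = 3*(-1) - 3 = -3 - 3 = -6)
v(V) = -6
-470849 - v(-14*(-6)) = -470849 - 1*(-6) = -470849 + 6 = -470843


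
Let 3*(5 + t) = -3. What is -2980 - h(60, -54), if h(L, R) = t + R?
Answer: -2920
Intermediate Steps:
t = -6 (t = -5 + (1/3)*(-3) = -5 - 1 = -6)
h(L, R) = -6 + R
-2980 - h(60, -54) = -2980 - (-6 - 54) = -2980 - 1*(-60) = -2980 + 60 = -2920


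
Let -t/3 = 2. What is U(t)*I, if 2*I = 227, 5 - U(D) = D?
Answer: 2497/2 ≈ 1248.5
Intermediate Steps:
t = -6 (t = -3*2 = -6)
U(D) = 5 - D
I = 227/2 (I = (½)*227 = 227/2 ≈ 113.50)
U(t)*I = (5 - 1*(-6))*(227/2) = (5 + 6)*(227/2) = 11*(227/2) = 2497/2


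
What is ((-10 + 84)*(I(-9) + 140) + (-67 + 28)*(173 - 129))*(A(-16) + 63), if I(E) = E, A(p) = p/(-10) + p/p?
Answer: 2616784/5 ≈ 5.2336e+5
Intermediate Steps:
A(p) = 1 - p/10 (A(p) = p*(-1/10) + 1 = -p/10 + 1 = 1 - p/10)
((-10 + 84)*(I(-9) + 140) + (-67 + 28)*(173 - 129))*(A(-16) + 63) = ((-10 + 84)*(-9 + 140) + (-67 + 28)*(173 - 129))*((1 - 1/10*(-16)) + 63) = (74*131 - 39*44)*((1 + 8/5) + 63) = (9694 - 1716)*(13/5 + 63) = 7978*(328/5) = 2616784/5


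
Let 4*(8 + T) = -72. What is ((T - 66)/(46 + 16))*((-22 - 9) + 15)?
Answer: 736/31 ≈ 23.742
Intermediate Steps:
T = -26 (T = -8 + (¼)*(-72) = -8 - 18 = -26)
((T - 66)/(46 + 16))*((-22 - 9) + 15) = ((-26 - 66)/(46 + 16))*((-22 - 9) + 15) = (-92/62)*(-31 + 15) = -92*1/62*(-16) = -46/31*(-16) = 736/31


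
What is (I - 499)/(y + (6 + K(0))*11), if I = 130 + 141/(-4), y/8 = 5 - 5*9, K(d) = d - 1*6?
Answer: 1617/1280 ≈ 1.2633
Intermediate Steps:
K(d) = -6 + d (K(d) = d - 6 = -6 + d)
y = -320 (y = 8*(5 - 5*9) = 8*(5 - 45) = 8*(-40) = -320)
I = 379/4 (I = 130 + 141*(-1/4) = 130 - 141/4 = 379/4 ≈ 94.750)
(I - 499)/(y + (6 + K(0))*11) = (379/4 - 499)/(-320 + (6 + (-6 + 0))*11) = -1617/(4*(-320 + (6 - 6)*11)) = -1617/(4*(-320 + 0*11)) = -1617/(4*(-320 + 0)) = -1617/4/(-320) = -1617/4*(-1/320) = 1617/1280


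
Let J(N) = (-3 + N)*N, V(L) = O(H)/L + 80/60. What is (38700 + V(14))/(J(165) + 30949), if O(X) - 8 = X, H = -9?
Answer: 1625453/2422518 ≈ 0.67098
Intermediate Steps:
O(X) = 8 + X
V(L) = 4/3 - 1/L (V(L) = (8 - 9)/L + 80/60 = -1/L + 80*(1/60) = -1/L + 4/3 = 4/3 - 1/L)
J(N) = N*(-3 + N)
(38700 + V(14))/(J(165) + 30949) = (38700 + (4/3 - 1/14))/(165*(-3 + 165) + 30949) = (38700 + (4/3 - 1*1/14))/(165*162 + 30949) = (38700 + (4/3 - 1/14))/(26730 + 30949) = (38700 + 53/42)/57679 = (1625453/42)*(1/57679) = 1625453/2422518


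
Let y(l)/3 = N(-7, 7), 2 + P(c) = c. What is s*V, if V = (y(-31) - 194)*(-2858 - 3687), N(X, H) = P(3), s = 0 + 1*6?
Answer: 7500570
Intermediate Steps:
P(c) = -2 + c
s = 6 (s = 0 + 6 = 6)
N(X, H) = 1 (N(X, H) = -2 + 3 = 1)
y(l) = 3 (y(l) = 3*1 = 3)
V = 1250095 (V = (3 - 194)*(-2858 - 3687) = -191*(-6545) = 1250095)
s*V = 6*1250095 = 7500570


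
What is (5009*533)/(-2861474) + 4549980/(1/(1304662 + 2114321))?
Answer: 44513960205664211363/2861474 ≈ 1.5556e+13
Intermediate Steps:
(5009*533)/(-2861474) + 4549980/(1/(1304662 + 2114321)) = 2669797*(-1/2861474) + 4549980/(1/3418983) = -2669797/2861474 + 4549980/(1/3418983) = -2669797/2861474 + 4549980*3418983 = -2669797/2861474 + 15556304270340 = 44513960205664211363/2861474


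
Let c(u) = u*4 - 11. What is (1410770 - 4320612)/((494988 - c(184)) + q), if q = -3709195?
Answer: 1454921/1607466 ≈ 0.90510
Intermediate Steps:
c(u) = -11 + 4*u (c(u) = 4*u - 11 = -11 + 4*u)
(1410770 - 4320612)/((494988 - c(184)) + q) = (1410770 - 4320612)/((494988 - (-11 + 4*184)) - 3709195) = -2909842/((494988 - (-11 + 736)) - 3709195) = -2909842/((494988 - 1*725) - 3709195) = -2909842/((494988 - 725) - 3709195) = -2909842/(494263 - 3709195) = -2909842/(-3214932) = -2909842*(-1/3214932) = 1454921/1607466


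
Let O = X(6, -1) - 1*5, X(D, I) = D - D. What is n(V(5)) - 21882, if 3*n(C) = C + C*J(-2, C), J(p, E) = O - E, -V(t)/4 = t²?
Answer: -25082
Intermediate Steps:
X(D, I) = 0
O = -5 (O = 0 - 1*5 = 0 - 5 = -5)
V(t) = -4*t²
J(p, E) = -5 - E
n(C) = C/3 + C*(-5 - C)/3 (n(C) = (C + C*(-5 - C))/3 = C/3 + C*(-5 - C)/3)
n(V(5)) - 21882 = -(-4*5²)*(4 - 4*5²)/3 - 21882 = -(-4*25)*(4 - 4*25)/3 - 21882 = -⅓*(-100)*(4 - 100) - 21882 = -⅓*(-100)*(-96) - 21882 = -3200 - 21882 = -25082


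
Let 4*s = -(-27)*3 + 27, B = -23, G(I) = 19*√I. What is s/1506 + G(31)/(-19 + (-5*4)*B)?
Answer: 9/502 + 19*√31/441 ≈ 0.25781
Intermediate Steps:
s = 27 (s = (-(-27)*3 + 27)/4 = (-27*(-3) + 27)/4 = (81 + 27)/4 = (¼)*108 = 27)
s/1506 + G(31)/(-19 + (-5*4)*B) = 27/1506 + (19*√31)/(-19 - 5*4*(-23)) = 27*(1/1506) + (19*√31)/(-19 - 20*(-23)) = 9/502 + (19*√31)/(-19 + 460) = 9/502 + (19*√31)/441 = 9/502 + (19*√31)*(1/441) = 9/502 + 19*√31/441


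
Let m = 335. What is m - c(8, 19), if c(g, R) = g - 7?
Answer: 334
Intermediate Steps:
c(g, R) = -7 + g
m - c(8, 19) = 335 - (-7 + 8) = 335 - 1*1 = 335 - 1 = 334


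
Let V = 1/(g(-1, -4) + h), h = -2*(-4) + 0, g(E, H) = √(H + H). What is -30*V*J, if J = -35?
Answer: 350/3 - 175*I*√2/6 ≈ 116.67 - 41.248*I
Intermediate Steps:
g(E, H) = √2*√H (g(E, H) = √(2*H) = √2*√H)
h = 8 (h = 8 + 0 = 8)
V = 1/(8 + 2*I*√2) (V = 1/(√2*√(-4) + 8) = 1/(√2*(2*I) + 8) = 1/(2*I*√2 + 8) = 1/(8 + 2*I*√2) ≈ 0.11111 - 0.039284*I)
-30*V*J = -30*(⅑ - I*√2/36)*(-35) = -(10/3 - 5*I*√2/6)*(-35) = -(-350/3 + 175*I*√2/6) = 350/3 - 175*I*√2/6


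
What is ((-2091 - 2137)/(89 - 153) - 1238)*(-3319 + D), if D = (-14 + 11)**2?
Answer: 31032905/8 ≈ 3.8791e+6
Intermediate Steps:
D = 9 (D = (-3)**2 = 9)
((-2091 - 2137)/(89 - 153) - 1238)*(-3319 + D) = ((-2091 - 2137)/(89 - 153) - 1238)*(-3319 + 9) = (-4228/(-64) - 1238)*(-3310) = (-4228*(-1/64) - 1238)*(-3310) = (1057/16 - 1238)*(-3310) = -18751/16*(-3310) = 31032905/8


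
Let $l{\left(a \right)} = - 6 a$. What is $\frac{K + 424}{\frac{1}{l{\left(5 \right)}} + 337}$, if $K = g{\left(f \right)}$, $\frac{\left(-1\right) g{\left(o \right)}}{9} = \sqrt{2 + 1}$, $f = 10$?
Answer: $\frac{12720}{10109} - \frac{270 \sqrt{3}}{10109} \approx 1.212$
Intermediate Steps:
$g{\left(o \right)} = - 9 \sqrt{3}$ ($g{\left(o \right)} = - 9 \sqrt{2 + 1} = - 9 \sqrt{3}$)
$K = - 9 \sqrt{3} \approx -15.588$
$\frac{K + 424}{\frac{1}{l{\left(5 \right)}} + 337} = \frac{- 9 \sqrt{3} + 424}{\frac{1}{\left(-6\right) 5} + 337} = \frac{424 - 9 \sqrt{3}}{\frac{1}{-30} + 337} = \frac{424 - 9 \sqrt{3}}{- \frac{1}{30} + 337} = \frac{424 - 9 \sqrt{3}}{\frac{10109}{30}} = \left(424 - 9 \sqrt{3}\right) \frac{30}{10109} = \frac{12720}{10109} - \frac{270 \sqrt{3}}{10109}$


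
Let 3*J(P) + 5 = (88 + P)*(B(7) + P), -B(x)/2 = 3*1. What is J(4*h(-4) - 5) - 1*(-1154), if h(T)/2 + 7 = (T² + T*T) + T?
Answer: 14288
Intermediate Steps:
h(T) = -14 + 2*T + 4*T² (h(T) = -14 + 2*((T² + T*T) + T) = -14 + 2*((T² + T²) + T) = -14 + 2*(2*T² + T) = -14 + 2*(T + 2*T²) = -14 + (2*T + 4*T²) = -14 + 2*T + 4*T²)
B(x) = -6
J(P) = -5/3 + (-6 + P)*(88 + P)/3 (J(P) = -5/3 + ((88 + P)*(-6 + P))/3 = -5/3 + ((-6 + P)*(88 + P))/3 = -5/3 + (-6 + P)*(88 + P)/3)
J(4*h(-4) - 5) - 1*(-1154) = (-533/3 + (4*(-14 + 2*(-4) + 4*(-4)²) - 5)²/3 + 82*(4*(-14 + 2*(-4) + 4*(-4)²) - 5)/3) - 1*(-1154) = (-533/3 + (4*(-14 - 8 + 4*16) - 5)²/3 + 82*(4*(-14 - 8 + 4*16) - 5)/3) + 1154 = (-533/3 + (4*(-14 - 8 + 64) - 5)²/3 + 82*(4*(-14 - 8 + 64) - 5)/3) + 1154 = (-533/3 + (4*42 - 5)²/3 + 82*(4*42 - 5)/3) + 1154 = (-533/3 + (168 - 5)²/3 + 82*(168 - 5)/3) + 1154 = (-533/3 + (⅓)*163² + (82/3)*163) + 1154 = (-533/3 + (⅓)*26569 + 13366/3) + 1154 = (-533/3 + 26569/3 + 13366/3) + 1154 = 13134 + 1154 = 14288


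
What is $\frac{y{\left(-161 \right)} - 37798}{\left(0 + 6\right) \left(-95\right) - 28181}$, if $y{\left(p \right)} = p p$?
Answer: $\frac{11877}{28751} \approx 0.4131$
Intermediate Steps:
$y{\left(p \right)} = p^{2}$
$\frac{y{\left(-161 \right)} - 37798}{\left(0 + 6\right) \left(-95\right) - 28181} = \frac{\left(-161\right)^{2} - 37798}{\left(0 + 6\right) \left(-95\right) - 28181} = \frac{25921 - 37798}{6 \left(-95\right) - 28181} = - \frac{11877}{-570 - 28181} = - \frac{11877}{-28751} = \left(-11877\right) \left(- \frac{1}{28751}\right) = \frac{11877}{28751}$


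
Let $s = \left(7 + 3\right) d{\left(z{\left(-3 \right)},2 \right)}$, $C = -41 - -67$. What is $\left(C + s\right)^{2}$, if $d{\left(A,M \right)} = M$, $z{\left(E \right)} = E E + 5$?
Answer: $2116$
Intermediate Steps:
$z{\left(E \right)} = 5 + E^{2}$ ($z{\left(E \right)} = E^{2} + 5 = 5 + E^{2}$)
$C = 26$ ($C = -41 + 67 = 26$)
$s = 20$ ($s = \left(7 + 3\right) 2 = 10 \cdot 2 = 20$)
$\left(C + s\right)^{2} = \left(26 + 20\right)^{2} = 46^{2} = 2116$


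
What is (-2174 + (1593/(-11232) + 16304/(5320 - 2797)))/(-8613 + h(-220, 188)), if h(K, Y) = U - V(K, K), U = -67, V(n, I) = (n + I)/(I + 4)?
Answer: 4095229005/16402298848 ≈ 0.24967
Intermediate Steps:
V(n, I) = (I + n)/(4 + I)
h(K, Y) = -67 - 2*K/(4 + K) (h(K, Y) = -67 - (K + K)/(4 + K) = -67 - 2*K/(4 + K))
(-2174 + (1593/(-11232) + 16304/(5320 - 2797)))/(-8613 + h(-220, 188)) = (-2174 + (1593/(-11232) + 16304/(5320 - 2797)))/(-8613 + (-268 - 69*(-220))/(4 - 220)) = (-2174 + (1593*(-1/11232) + 16304/2523))/(-8613 + (-268 + 15180)/(-216)) = (-2174 + (-59/416 + 16304*(1/2523)))/(-8613 - 1/216*14912) = (-2174 + (-59/416 + 16304/2523))/(-8613 - 1864/27) = (-2174 + 6633607/1049568)/(-234415/27) = -2275127225/1049568*(-27/234415) = 4095229005/16402298848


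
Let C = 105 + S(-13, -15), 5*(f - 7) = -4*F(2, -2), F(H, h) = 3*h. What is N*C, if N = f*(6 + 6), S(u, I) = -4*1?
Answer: 71508/5 ≈ 14302.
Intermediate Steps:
f = 59/5 (f = 7 + (-12*(-2))/5 = 7 + (-4*(-6))/5 = 7 + (⅕)*24 = 7 + 24/5 = 59/5 ≈ 11.800)
S(u, I) = -4
N = 708/5 (N = 59*(6 + 6)/5 = (59/5)*12 = 708/5 ≈ 141.60)
C = 101 (C = 105 - 4 = 101)
N*C = (708/5)*101 = 71508/5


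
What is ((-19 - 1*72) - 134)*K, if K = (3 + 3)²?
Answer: -8100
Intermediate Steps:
K = 36 (K = 6² = 36)
((-19 - 1*72) - 134)*K = ((-19 - 1*72) - 134)*36 = ((-19 - 72) - 134)*36 = (-91 - 134)*36 = -225*36 = -8100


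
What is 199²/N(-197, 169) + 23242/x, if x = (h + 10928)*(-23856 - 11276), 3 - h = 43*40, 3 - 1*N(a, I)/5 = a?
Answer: 3203723524513/80900213000 ≈ 39.601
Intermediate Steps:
N(a, I) = 15 - 5*a
h = -1717 (h = 3 - 43*40 = 3 - 1*1720 = 3 - 1720 = -1717)
x = -323600852 (x = (-1717 + 10928)*(-23856 - 11276) = 9211*(-35132) = -323600852)
199²/N(-197, 169) + 23242/x = 199²/(15 - 5*(-197)) + 23242/(-323600852) = 39601/(15 + 985) + 23242*(-1/323600852) = 39601/1000 - 11621/161800426 = 3203723524513/80900213000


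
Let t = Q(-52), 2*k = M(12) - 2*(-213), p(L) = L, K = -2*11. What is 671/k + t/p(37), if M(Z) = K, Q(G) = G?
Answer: 14323/7474 ≈ 1.9164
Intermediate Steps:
K = -22
M(Z) = -22
k = 202 (k = (-22 - 2*(-213))/2 = (-22 + 426)/2 = (½)*404 = 202)
t = -52
671/k + t/p(37) = 671/202 - 52/37 = 14323/7474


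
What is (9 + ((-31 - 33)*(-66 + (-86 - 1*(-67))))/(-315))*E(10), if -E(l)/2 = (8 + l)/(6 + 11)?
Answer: 2084/119 ≈ 17.513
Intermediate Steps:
E(l) = -16/17 - 2*l/17 (E(l) = -2*(8 + l)/(6 + 11) = -2*(8 + l)/17 = -2*(8/17 + l/17) = -16/17 - 2*l/17)
(9 + ((-31 - 33)*(-66 + (-86 - 1*(-67))))/(-315))*E(10) = (9 + ((-31 - 33)*(-66 + (-86 - 1*(-67))))/(-315))*(-16/17 - 2/17*10) = (9 - 64*(-66 + (-86 + 67))*(-1/315))*(-16/17 - 20/17) = (9 - 64*(-66 - 19)*(-1/315))*(-36/17) = (9 - 64*(-85)*(-1/315))*(-36/17) = (9 + 5440*(-1/315))*(-36/17) = (9 - 1088/63)*(-36/17) = -521/63*(-36/17) = 2084/119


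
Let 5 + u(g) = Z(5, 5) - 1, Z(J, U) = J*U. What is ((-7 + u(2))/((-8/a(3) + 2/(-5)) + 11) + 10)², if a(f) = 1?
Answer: 36100/169 ≈ 213.61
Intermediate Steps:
u(g) = 19 (u(g) = -5 + (5*5 - 1) = -5 + (25 - 1) = -5 + 24 = 19)
((-7 + u(2))/((-8/a(3) + 2/(-5)) + 11) + 10)² = ((-7 + 19)/((-8/1 + 2/(-5)) + 11) + 10)² = (12/((-8*1 + 2*(-⅕)) + 11) + 10)² = (12/((-8 - ⅖) + 11) + 10)² = (12/(-42/5 + 11) + 10)² = (12/(13/5) + 10)² = (12*(5/13) + 10)² = (60/13 + 10)² = (190/13)² = 36100/169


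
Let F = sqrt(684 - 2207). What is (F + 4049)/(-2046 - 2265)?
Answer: -4049/4311 - I*sqrt(1523)/4311 ≈ -0.93923 - 0.0090526*I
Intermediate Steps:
F = I*sqrt(1523) (F = sqrt(-1523) = I*sqrt(1523) ≈ 39.026*I)
(F + 4049)/(-2046 - 2265) = (I*sqrt(1523) + 4049)/(-2046 - 2265) = (4049 + I*sqrt(1523))/(-4311) = (4049 + I*sqrt(1523))*(-1/4311) = -4049/4311 - I*sqrt(1523)/4311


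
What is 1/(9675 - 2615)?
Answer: 1/7060 ≈ 0.00014164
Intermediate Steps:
1/(9675 - 2615) = 1/7060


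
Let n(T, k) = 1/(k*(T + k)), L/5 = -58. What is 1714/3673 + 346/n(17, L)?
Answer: 100613829574/3673 ≈ 2.7393e+7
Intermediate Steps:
L = -290 (L = 5*(-58) = -290)
n(T, k) = 1/(k*(T + k))
1714/3673 + 346/n(17, L) = 1714/3673 + 346/((1/((-290)*(17 - 290)))) = 1714*(1/3673) + 346/((-1/290/(-273))) = 1714/3673 + 346/((-1/290*(-1/273))) = 1714/3673 + 346/(1/79170) = 1714/3673 + 346*79170 = 1714/3673 + 27392820 = 100613829574/3673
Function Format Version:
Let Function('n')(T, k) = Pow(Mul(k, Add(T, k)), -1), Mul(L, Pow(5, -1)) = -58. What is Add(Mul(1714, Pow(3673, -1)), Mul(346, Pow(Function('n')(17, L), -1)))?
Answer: Rational(100613829574, 3673) ≈ 2.7393e+7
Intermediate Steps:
L = -290 (L = Mul(5, -58) = -290)
Function('n')(T, k) = Mul(Pow(k, -1), Pow(Add(T, k), -1))
Add(Mul(1714, Pow(3673, -1)), Mul(346, Pow(Function('n')(17, L), -1))) = Add(Mul(1714, Pow(3673, -1)), Mul(346, Pow(Mul(Pow(-290, -1), Pow(Add(17, -290), -1)), -1))) = Add(Mul(1714, Rational(1, 3673)), Mul(346, Pow(Mul(Rational(-1, 290), Pow(-273, -1)), -1))) = Add(Rational(1714, 3673), Mul(346, Pow(Mul(Rational(-1, 290), Rational(-1, 273)), -1))) = Add(Rational(1714, 3673), Mul(346, Pow(Rational(1, 79170), -1))) = Add(Rational(1714, 3673), Mul(346, 79170)) = Add(Rational(1714, 3673), 27392820) = Rational(100613829574, 3673)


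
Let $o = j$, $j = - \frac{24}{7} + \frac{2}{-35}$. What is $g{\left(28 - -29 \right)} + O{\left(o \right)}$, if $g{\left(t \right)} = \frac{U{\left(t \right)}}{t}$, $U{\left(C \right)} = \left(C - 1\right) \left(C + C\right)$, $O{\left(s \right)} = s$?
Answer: $\frac{3798}{35} \approx 108.51$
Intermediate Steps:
$j = - \frac{122}{35}$ ($j = \left(-24\right) \frac{1}{7} + 2 \left(- \frac{1}{35}\right) = - \frac{24}{7} - \frac{2}{35} = - \frac{122}{35} \approx -3.4857$)
$o = - \frac{122}{35} \approx -3.4857$
$U{\left(C \right)} = 2 C \left(-1 + C\right)$ ($U{\left(C \right)} = \left(-1 + C\right) 2 C = 2 C \left(-1 + C\right)$)
$g{\left(t \right)} = -2 + 2 t$ ($g{\left(t \right)} = \frac{2 t \left(-1 + t\right)}{t} = -2 + 2 t$)
$g{\left(28 - -29 \right)} + O{\left(o \right)} = \left(-2 + 2 \left(28 - -29\right)\right) - \frac{122}{35} = \left(-2 + 2 \left(28 + 29\right)\right) - \frac{122}{35} = \left(-2 + 2 \cdot 57\right) - \frac{122}{35} = \left(-2 + 114\right) - \frac{122}{35} = 112 - \frac{122}{35} = \frac{3798}{35}$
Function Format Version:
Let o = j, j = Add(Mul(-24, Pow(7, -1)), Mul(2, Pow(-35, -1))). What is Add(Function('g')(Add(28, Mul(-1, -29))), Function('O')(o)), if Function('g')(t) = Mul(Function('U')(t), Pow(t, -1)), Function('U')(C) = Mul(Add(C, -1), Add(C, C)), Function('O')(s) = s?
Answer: Rational(3798, 35) ≈ 108.51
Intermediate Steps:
j = Rational(-122, 35) (j = Add(Mul(-24, Rational(1, 7)), Mul(2, Rational(-1, 35))) = Add(Rational(-24, 7), Rational(-2, 35)) = Rational(-122, 35) ≈ -3.4857)
o = Rational(-122, 35) ≈ -3.4857
Function('U')(C) = Mul(2, C, Add(-1, C)) (Function('U')(C) = Mul(Add(-1, C), Mul(2, C)) = Mul(2, C, Add(-1, C)))
Function('g')(t) = Add(-2, Mul(2, t)) (Function('g')(t) = Mul(Mul(2, t, Add(-1, t)), Pow(t, -1)) = Add(-2, Mul(2, t)))
Add(Function('g')(Add(28, Mul(-1, -29))), Function('O')(o)) = Add(Add(-2, Mul(2, Add(28, Mul(-1, -29)))), Rational(-122, 35)) = Add(Add(-2, Mul(2, Add(28, 29))), Rational(-122, 35)) = Add(Add(-2, Mul(2, 57)), Rational(-122, 35)) = Add(Add(-2, 114), Rational(-122, 35)) = Add(112, Rational(-122, 35)) = Rational(3798, 35)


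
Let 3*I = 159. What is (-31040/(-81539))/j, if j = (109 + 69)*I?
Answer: 15520/384619463 ≈ 4.0352e-5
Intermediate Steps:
I = 53 (I = (⅓)*159 = 53)
j = 9434 (j = (109 + 69)*53 = 178*53 = 9434)
(-31040/(-81539))/j = -31040/(-81539)/9434 = -31040*(-1/81539)*(1/9434) = (31040/81539)*(1/9434) = 15520/384619463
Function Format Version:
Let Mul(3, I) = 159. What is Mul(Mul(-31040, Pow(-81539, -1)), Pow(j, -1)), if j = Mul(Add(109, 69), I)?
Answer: Rational(15520, 384619463) ≈ 4.0352e-5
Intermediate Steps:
I = 53 (I = Mul(Rational(1, 3), 159) = 53)
j = 9434 (j = Mul(Add(109, 69), 53) = Mul(178, 53) = 9434)
Mul(Mul(-31040, Pow(-81539, -1)), Pow(j, -1)) = Mul(Mul(-31040, Pow(-81539, -1)), Pow(9434, -1)) = Mul(Mul(-31040, Rational(-1, 81539)), Rational(1, 9434)) = Mul(Rational(31040, 81539), Rational(1, 9434)) = Rational(15520, 384619463)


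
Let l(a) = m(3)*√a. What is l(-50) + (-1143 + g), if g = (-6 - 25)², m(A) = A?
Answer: -182 + 15*I*√2 ≈ -182.0 + 21.213*I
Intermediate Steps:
g = 961 (g = (-31)² = 961)
l(a) = 3*√a
l(-50) + (-1143 + g) = 3*√(-50) + (-1143 + 961) = 3*(5*I*√2) - 182 = 15*I*√2 - 182 = -182 + 15*I*√2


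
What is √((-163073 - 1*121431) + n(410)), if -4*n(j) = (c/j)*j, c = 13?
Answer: I*√1138029/2 ≈ 533.39*I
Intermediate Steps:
n(j) = -13/4 (n(j) = -13/j*j/4 = -¼*13 = -13/4)
√((-163073 - 1*121431) + n(410)) = √((-163073 - 1*121431) - 13/4) = √((-163073 - 121431) - 13/4) = √(-284504 - 13/4) = √(-1138029/4) = I*√1138029/2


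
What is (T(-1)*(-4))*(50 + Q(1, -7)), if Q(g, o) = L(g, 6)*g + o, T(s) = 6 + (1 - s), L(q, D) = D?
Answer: -1568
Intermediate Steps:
T(s) = 7 - s
Q(g, o) = o + 6*g (Q(g, o) = 6*g + o = o + 6*g)
(T(-1)*(-4))*(50 + Q(1, -7)) = ((7 - 1*(-1))*(-4))*(50 + (-7 + 6*1)) = ((7 + 1)*(-4))*(50 + (-7 + 6)) = (8*(-4))*(50 - 1) = -32*49 = -1568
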